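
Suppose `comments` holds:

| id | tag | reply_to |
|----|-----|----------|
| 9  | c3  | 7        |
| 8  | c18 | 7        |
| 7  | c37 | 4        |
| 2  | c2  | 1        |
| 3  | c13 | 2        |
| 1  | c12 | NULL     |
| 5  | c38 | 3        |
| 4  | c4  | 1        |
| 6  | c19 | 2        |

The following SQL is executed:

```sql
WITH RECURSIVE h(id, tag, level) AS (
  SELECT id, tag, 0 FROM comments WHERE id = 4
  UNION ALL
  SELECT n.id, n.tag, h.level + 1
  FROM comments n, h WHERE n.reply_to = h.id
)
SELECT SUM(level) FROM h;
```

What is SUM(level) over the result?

Base: id=4 (c4) at level 0.
Iteration 1: rows with reply_to in {4} -> c37 (id 7, level 1).
Iteration 2: rows with reply_to in {7} -> c18 (id 8, level 2), c3 (id 9, level 2).
Iteration 3: no rows with reply_to in {8,9}; recursion stops.
SUM(level) = 0 + 1 + 2 + 2 = 5.

5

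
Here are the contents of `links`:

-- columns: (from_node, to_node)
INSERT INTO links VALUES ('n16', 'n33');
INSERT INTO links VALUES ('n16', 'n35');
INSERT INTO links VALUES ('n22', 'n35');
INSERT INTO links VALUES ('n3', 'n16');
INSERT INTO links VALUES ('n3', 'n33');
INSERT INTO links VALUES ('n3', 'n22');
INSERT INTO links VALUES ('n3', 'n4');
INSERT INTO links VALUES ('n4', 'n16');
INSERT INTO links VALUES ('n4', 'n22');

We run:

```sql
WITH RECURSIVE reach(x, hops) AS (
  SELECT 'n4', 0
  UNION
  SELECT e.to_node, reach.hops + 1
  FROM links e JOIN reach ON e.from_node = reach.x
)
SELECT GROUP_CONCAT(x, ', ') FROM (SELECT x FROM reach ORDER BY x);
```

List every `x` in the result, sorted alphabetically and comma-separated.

n16, n22, n33, n35, n4

Base: (n4, hops=0).
Iteration 1: edges from {n4} -> (n16, hops=1), (n22, hops=1).
Iteration 2: edges from {n16,n22} -> (n33, hops=2), (n35, hops=2). [UNION drops 1 duplicate row(s)]
Iteration 3: no outgoing edges from {n33,n35}; recursion stops.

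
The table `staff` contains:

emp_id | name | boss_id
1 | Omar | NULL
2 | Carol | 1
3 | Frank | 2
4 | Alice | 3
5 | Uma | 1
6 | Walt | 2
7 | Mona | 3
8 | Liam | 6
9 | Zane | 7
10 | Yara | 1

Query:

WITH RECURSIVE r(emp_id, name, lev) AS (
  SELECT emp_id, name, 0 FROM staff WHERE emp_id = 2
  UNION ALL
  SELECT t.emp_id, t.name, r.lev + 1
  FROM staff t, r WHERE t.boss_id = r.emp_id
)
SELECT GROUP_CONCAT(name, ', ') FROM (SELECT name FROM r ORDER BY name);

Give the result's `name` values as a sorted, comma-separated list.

Base: emp_id=2 (Carol) at lev 0.
Iteration 1: rows with boss_id in {2} -> Frank (id 3, lev 1), Walt (id 6, lev 1).
Iteration 2: rows with boss_id in {3,6} -> Alice (id 4, lev 2), Mona (id 7, lev 2), Liam (id 8, lev 2).
Iteration 3: rows with boss_id in {4,7,8} -> Zane (id 9, lev 3).
Iteration 4: no rows with boss_id in {9}; recursion stops.

Alice, Carol, Frank, Liam, Mona, Walt, Zane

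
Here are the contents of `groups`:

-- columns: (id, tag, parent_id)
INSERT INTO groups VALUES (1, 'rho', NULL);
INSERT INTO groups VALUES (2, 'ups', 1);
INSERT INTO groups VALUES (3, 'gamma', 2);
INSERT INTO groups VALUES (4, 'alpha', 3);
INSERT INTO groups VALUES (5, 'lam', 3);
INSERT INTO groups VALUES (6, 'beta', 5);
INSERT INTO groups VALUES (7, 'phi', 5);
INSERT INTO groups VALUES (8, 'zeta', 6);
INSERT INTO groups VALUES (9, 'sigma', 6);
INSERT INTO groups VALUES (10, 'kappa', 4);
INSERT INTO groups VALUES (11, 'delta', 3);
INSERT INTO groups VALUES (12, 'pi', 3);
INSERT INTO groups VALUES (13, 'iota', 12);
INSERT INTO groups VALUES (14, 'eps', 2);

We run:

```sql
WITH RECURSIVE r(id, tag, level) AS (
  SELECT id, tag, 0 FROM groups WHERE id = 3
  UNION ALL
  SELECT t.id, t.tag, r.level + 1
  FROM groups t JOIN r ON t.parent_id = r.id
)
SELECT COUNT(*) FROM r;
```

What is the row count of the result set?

11

Base: id=3 (gamma) at level 0.
Iteration 1: rows with parent_id in {3} -> alpha (id 4, level 1), lam (id 5, level 1), delta (id 11, level 1), pi (id 12, level 1).
Iteration 2: rows with parent_id in {4,5,11,12} -> beta (id 6, level 2), phi (id 7, level 2), kappa (id 10, level 2), iota (id 13, level 2).
Iteration 3: rows with parent_id in {6,7,10,13} -> zeta (id 8, level 3), sigma (id 9, level 3).
Iteration 4: no rows with parent_id in {8,9}; recursion stops.
Total rows emitted: 11.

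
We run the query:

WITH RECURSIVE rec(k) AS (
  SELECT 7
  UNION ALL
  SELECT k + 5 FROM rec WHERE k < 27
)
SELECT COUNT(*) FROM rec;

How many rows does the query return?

5

Base: k=7.
Iteration 1: 7 < 27 holds -> k = 7 + 5 = 12.
Iteration 2: 12 < 27 holds -> k = 12 + 5 = 17.
Iteration 3: 17 < 27 holds -> k = 17 + 5 = 22.
Iteration 4: 22 < 27 holds -> k = 22 + 5 = 27.
Iteration 5: 27 < 27 fails; recursion stops.
Total rows emitted: 5.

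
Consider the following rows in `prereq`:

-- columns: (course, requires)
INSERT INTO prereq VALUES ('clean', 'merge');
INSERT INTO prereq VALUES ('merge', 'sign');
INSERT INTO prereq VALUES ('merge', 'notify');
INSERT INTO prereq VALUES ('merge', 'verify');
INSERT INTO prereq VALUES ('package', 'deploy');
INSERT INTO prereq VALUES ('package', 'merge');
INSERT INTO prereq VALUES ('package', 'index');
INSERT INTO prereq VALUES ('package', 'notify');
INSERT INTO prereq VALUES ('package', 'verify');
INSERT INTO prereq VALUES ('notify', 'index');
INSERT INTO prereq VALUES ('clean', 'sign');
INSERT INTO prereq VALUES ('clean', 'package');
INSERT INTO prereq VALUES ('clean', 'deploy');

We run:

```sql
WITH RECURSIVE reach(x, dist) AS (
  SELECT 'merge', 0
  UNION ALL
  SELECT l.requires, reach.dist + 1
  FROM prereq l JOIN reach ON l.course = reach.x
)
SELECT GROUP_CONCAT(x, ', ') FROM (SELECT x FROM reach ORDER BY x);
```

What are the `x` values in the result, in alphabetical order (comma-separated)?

Base: (merge, dist=0).
Iteration 1: edges from {merge} -> (notify, dist=1), (sign, dist=1), (verify, dist=1).
Iteration 2: edges from {notify,sign,verify} -> (index, dist=2).
Iteration 3: no outgoing edges from {index}; recursion stops.

index, merge, notify, sign, verify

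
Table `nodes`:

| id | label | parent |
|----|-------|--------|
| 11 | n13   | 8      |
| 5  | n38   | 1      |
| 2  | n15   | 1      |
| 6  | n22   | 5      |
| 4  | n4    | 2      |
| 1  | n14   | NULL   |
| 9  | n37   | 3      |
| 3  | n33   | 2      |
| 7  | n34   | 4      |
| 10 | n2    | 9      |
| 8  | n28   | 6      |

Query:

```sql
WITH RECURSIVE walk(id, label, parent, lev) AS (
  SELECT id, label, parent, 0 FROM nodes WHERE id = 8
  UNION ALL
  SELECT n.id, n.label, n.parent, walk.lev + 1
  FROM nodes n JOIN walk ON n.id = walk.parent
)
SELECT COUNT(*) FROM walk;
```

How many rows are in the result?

Base: id=8 (n28), parent=6, lev 0.
Iteration 1: join on id=6 -> n22 (id 6, parent=5, lev 1).
Iteration 2: join on id=5 -> n38 (id 5, parent=1, lev 2).
Iteration 3: join on id=1 -> n14 (id 1, parent=NULL, lev 3).
Iteration 4: parent is NULL; no match; recursion stops.
Total rows emitted: 4.

4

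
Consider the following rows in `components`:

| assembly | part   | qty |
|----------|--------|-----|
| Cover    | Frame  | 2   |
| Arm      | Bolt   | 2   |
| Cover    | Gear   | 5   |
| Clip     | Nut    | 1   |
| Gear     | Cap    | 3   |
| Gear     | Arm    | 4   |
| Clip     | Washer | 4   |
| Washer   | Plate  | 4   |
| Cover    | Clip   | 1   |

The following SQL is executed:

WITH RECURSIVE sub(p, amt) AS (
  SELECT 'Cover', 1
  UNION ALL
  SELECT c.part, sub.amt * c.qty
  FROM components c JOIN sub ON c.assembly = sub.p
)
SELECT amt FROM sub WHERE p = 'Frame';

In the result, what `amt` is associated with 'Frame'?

Base: (Cover, amt=1).
Iteration 1: components of {Cover} -> Clip = 1*1 = 1, Frame = 1*2 = 2, Gear = 1*5 = 5.
Iteration 2: components of {Clip,Frame,Gear} -> Arm = 5*4 = 20, Cap = 5*3 = 15, Nut = 1*1 = 1, Washer = 1*4 = 4.
Iteration 3: components of {Arm,Cap,Nut,Washer} -> Bolt = 20*2 = 40, Plate = 4*4 = 16.
Iteration 4: no further components; recursion stops.

2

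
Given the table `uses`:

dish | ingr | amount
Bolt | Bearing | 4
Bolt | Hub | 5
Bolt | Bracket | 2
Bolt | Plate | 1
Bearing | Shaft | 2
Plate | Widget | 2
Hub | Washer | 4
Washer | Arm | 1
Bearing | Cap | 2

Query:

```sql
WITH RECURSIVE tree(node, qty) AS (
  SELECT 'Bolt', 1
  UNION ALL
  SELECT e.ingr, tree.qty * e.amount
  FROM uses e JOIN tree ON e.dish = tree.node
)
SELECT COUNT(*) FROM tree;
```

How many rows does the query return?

Base: (Bolt, qty=1).
Iteration 1: components of {Bolt} -> Bearing = 1*4 = 4, Bracket = 1*2 = 2, Hub = 1*5 = 5, Plate = 1*1 = 1.
Iteration 2: components of {Bearing,Bracket,Hub,Plate} -> Cap = 4*2 = 8, Shaft = 4*2 = 8, Washer = 5*4 = 20, Widget = 1*2 = 2.
Iteration 3: components of {Cap,Shaft,Washer,Widget} -> Arm = 20*1 = 20.
Iteration 4: no further components; recursion stops.
Total rows emitted: 10.

10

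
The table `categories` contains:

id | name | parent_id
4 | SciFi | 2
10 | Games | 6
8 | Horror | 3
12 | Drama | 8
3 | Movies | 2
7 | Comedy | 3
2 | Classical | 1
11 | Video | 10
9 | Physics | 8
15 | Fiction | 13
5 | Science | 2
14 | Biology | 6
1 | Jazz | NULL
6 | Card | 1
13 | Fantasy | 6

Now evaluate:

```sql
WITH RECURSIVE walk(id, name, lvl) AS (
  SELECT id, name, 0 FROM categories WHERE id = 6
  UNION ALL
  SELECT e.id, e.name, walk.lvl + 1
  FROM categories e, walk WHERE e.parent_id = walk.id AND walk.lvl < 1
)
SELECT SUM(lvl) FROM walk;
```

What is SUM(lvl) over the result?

Base: id=6 (Card) at lvl 0.
Iteration 1: rows with parent_id in {6} -> Games (id 10, lvl 1), Fantasy (id 13, lvl 1), Biology (id 14, lvl 1).
Iteration 2: lvl < 1 fails for all current rows; recursion stops.
SUM(lvl) = 0 + 1 + 1 + 1 = 3.

3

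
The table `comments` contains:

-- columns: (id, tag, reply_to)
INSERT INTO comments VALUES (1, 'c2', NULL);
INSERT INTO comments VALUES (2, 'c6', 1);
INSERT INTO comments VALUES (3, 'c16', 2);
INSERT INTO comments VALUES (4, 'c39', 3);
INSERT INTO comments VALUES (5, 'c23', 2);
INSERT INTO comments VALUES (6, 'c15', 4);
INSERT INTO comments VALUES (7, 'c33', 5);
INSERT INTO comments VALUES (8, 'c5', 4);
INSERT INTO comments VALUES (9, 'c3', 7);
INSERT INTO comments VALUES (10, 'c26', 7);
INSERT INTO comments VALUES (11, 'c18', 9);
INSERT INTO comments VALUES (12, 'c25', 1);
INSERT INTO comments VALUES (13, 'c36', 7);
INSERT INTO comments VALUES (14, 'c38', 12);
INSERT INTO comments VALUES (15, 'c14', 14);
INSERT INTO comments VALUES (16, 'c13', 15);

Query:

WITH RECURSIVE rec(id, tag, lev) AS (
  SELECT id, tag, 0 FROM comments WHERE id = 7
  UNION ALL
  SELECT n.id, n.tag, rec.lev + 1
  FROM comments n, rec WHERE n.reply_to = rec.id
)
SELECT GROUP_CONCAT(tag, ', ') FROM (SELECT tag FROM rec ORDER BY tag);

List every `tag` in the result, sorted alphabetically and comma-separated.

c18, c26, c3, c33, c36

Base: id=7 (c33) at lev 0.
Iteration 1: rows with reply_to in {7} -> c3 (id 9, lev 1), c26 (id 10, lev 1), c36 (id 13, lev 1).
Iteration 2: rows with reply_to in {9,10,13} -> c18 (id 11, lev 2).
Iteration 3: no rows with reply_to in {11}; recursion stops.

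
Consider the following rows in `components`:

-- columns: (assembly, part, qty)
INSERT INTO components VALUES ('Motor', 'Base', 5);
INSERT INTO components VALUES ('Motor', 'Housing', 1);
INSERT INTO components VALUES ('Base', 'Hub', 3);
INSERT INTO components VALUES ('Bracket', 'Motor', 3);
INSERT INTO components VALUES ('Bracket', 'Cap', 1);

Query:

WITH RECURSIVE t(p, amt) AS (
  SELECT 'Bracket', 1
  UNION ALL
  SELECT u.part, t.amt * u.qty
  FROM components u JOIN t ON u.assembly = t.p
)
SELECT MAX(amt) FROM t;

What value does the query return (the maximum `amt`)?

45

Base: (Bracket, amt=1).
Iteration 1: components of {Bracket} -> Cap = 1*1 = 1, Motor = 1*3 = 3.
Iteration 2: components of {Cap,Motor} -> Base = 3*5 = 15, Housing = 3*1 = 3.
Iteration 3: components of {Base,Housing} -> Hub = 15*3 = 45.
Iteration 4: no further components; recursion stops.
amt values: 1, 3, 1, 15, 3, 45; the maximum is 45.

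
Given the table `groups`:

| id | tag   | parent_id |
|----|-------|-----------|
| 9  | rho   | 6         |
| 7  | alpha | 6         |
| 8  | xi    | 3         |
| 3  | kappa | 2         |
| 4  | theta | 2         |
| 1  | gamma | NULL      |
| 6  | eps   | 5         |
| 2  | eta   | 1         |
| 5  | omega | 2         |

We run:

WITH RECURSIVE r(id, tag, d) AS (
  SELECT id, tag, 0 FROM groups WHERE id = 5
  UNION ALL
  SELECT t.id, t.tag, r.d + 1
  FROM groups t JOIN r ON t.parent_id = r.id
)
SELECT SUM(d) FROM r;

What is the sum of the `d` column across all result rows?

Base: id=5 (omega) at d 0.
Iteration 1: rows with parent_id in {5} -> eps (id 6, d 1).
Iteration 2: rows with parent_id in {6} -> alpha (id 7, d 2), rho (id 9, d 2).
Iteration 3: no rows with parent_id in {7,9}; recursion stops.
SUM(d) = 0 + 1 + 2 + 2 = 5.

5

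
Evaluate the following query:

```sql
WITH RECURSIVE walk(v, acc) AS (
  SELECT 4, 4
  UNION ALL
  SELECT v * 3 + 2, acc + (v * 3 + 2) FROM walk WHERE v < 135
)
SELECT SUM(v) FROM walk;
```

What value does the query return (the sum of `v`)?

Base: v=4, acc=4.
Iteration 1: 4 < 135 holds -> v = 4 * 3 + 2 = 14, acc = 4 + 14 = 18.
Iteration 2: 14 < 135 holds -> v = 14 * 3 + 2 = 44, acc = 18 + 44 = 62.
Iteration 3: 44 < 135 holds -> v = 44 * 3 + 2 = 134, acc = 62 + 134 = 196.
Iteration 4: 134 < 135 holds -> v = 134 * 3 + 2 = 404, acc = 196 + 404 = 600.
Iteration 5: 404 < 135 fails; recursion stops.
SUM(v) = 4 + 14 + 44 + 134 + 404 = 600.

600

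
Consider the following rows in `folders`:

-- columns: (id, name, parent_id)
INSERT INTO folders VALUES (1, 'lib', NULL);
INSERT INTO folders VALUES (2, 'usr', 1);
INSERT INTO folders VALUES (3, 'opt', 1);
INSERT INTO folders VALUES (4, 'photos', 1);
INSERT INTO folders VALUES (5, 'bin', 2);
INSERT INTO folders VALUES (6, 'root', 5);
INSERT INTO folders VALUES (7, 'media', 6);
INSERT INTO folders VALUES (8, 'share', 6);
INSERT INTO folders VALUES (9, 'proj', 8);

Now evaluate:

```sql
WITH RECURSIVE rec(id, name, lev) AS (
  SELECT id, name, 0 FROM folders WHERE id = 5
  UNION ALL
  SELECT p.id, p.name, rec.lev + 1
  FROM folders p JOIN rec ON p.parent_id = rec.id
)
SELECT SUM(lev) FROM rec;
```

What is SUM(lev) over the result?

Base: id=5 (bin) at lev 0.
Iteration 1: rows with parent_id in {5} -> root (id 6, lev 1).
Iteration 2: rows with parent_id in {6} -> media (id 7, lev 2), share (id 8, lev 2).
Iteration 3: rows with parent_id in {7,8} -> proj (id 9, lev 3).
Iteration 4: no rows with parent_id in {9}; recursion stops.
SUM(lev) = 0 + 1 + 2 + 2 + 3 = 8.

8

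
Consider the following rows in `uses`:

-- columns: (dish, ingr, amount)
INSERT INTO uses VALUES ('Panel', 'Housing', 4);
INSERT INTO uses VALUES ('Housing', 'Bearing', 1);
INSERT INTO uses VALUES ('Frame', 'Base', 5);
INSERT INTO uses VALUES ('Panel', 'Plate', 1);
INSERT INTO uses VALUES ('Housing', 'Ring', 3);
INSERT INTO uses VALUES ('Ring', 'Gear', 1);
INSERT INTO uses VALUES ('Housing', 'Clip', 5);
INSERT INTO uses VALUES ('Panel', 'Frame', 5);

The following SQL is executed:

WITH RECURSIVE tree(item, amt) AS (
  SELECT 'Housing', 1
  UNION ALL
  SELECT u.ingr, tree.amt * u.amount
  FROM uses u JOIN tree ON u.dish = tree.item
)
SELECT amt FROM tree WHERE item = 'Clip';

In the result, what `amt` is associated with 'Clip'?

Base: (Housing, amt=1).
Iteration 1: components of {Housing} -> Bearing = 1*1 = 1, Clip = 1*5 = 5, Ring = 1*3 = 3.
Iteration 2: components of {Bearing,Clip,Ring} -> Gear = 3*1 = 3.
Iteration 3: no further components; recursion stops.

5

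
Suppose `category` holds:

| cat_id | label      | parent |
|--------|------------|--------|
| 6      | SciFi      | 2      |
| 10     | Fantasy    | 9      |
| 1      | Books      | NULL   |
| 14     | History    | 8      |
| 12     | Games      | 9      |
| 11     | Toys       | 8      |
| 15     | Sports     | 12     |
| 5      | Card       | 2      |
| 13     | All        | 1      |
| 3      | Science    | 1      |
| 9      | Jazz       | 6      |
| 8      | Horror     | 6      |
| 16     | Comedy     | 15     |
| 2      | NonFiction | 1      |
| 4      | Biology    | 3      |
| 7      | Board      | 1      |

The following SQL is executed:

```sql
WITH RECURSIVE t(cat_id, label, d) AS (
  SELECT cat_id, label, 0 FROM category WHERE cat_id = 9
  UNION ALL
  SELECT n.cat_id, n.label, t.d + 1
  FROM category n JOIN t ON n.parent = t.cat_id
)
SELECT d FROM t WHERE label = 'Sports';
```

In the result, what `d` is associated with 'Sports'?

2

Base: cat_id=9 (Jazz) at d 0.
Iteration 1: rows with parent in {9} -> Fantasy (id 10, d 1), Games (id 12, d 1).
Iteration 2: rows with parent in {10,12} -> Sports (id 15, d 2).
Iteration 3: rows with parent in {15} -> Comedy (id 16, d 3).
Iteration 4: no rows with parent in {16}; recursion stops.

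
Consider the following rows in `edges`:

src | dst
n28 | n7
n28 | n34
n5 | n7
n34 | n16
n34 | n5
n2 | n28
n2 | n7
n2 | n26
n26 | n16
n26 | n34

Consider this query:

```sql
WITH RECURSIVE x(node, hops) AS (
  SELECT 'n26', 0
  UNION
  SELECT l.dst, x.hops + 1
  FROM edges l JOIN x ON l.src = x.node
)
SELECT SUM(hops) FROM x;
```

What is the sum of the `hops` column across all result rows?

Base: (n26, hops=0).
Iteration 1: edges from {n26} -> (n16, hops=1), (n34, hops=1).
Iteration 2: edges from {n16,n34} -> (n16, hops=2), (n5, hops=2).
Iteration 3: edges from {n16,n5} -> (n7, hops=3).
Iteration 4: no outgoing edges from {n7}; recursion stops.
SUM(hops) = 0 + 1 + 1 + 2 + 2 + 3 = 9.

9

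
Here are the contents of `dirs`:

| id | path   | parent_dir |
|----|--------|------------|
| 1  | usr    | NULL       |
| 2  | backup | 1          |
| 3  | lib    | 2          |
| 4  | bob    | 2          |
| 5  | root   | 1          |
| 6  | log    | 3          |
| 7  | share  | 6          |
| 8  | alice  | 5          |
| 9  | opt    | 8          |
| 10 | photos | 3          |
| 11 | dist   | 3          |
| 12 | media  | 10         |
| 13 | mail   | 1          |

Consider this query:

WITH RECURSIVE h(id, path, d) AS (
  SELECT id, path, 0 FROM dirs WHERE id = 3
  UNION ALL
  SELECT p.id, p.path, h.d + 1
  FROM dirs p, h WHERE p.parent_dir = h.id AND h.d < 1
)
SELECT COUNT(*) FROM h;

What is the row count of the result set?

Base: id=3 (lib) at d 0.
Iteration 1: rows with parent_dir in {3} -> log (id 6, d 1), photos (id 10, d 1), dist (id 11, d 1).
Iteration 2: d < 1 fails for all current rows; recursion stops.
Total rows emitted: 4.

4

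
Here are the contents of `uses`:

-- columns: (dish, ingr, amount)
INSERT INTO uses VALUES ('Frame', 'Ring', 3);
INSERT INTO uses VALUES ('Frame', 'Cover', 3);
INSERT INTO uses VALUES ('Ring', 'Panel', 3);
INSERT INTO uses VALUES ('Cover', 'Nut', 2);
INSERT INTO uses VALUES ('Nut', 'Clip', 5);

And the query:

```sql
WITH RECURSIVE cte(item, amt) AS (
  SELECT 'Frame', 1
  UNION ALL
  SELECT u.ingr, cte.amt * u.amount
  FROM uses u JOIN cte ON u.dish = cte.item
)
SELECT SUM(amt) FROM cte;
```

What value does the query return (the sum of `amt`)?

52

Base: (Frame, amt=1).
Iteration 1: components of {Frame} -> Cover = 1*3 = 3, Ring = 1*3 = 3.
Iteration 2: components of {Cover,Ring} -> Nut = 3*2 = 6, Panel = 3*3 = 9.
Iteration 3: components of {Nut,Panel} -> Clip = 6*5 = 30.
Iteration 4: no further components; recursion stops.
SUM(amt) = 1 + 3 + 3 + 9 + 6 + 30 = 52.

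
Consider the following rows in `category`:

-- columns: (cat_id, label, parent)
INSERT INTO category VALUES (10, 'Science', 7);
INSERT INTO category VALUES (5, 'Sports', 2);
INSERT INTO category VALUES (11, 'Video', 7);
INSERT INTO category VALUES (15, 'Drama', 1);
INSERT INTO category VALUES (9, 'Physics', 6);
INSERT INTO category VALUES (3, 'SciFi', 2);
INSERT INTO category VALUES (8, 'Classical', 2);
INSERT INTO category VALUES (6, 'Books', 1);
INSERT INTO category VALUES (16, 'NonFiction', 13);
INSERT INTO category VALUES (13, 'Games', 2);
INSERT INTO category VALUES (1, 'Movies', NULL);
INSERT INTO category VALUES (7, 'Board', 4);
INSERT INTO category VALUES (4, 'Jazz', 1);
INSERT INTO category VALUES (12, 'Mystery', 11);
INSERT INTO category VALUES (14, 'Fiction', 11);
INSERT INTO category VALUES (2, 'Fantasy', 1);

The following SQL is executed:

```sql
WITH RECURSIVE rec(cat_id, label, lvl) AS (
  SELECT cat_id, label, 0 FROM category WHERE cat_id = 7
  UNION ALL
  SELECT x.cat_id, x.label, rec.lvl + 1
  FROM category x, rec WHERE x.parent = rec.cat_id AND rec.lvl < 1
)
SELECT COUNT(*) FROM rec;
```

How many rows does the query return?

3

Base: cat_id=7 (Board) at lvl 0.
Iteration 1: rows with parent in {7} -> Science (id 10, lvl 1), Video (id 11, lvl 1).
Iteration 2: lvl < 1 fails for all current rows; recursion stops.
Total rows emitted: 3.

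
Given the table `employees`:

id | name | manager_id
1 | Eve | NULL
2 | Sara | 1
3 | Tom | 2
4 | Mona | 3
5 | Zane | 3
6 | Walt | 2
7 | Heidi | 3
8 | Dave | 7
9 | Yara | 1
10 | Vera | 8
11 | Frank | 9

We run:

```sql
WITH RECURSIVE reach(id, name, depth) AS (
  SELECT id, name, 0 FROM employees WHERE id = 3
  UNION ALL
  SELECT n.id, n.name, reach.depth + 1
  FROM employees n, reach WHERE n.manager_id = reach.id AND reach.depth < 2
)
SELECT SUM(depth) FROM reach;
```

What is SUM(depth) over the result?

Base: id=3 (Tom) at depth 0.
Iteration 1: rows with manager_id in {3} -> Mona (id 4, depth 1), Zane (id 5, depth 1), Heidi (id 7, depth 1).
Iteration 2: rows with manager_id in {4,5,7} -> Dave (id 8, depth 2).
Iteration 3: depth < 2 fails for all current rows; recursion stops.
SUM(depth) = 0 + 1 + 1 + 1 + 2 = 5.

5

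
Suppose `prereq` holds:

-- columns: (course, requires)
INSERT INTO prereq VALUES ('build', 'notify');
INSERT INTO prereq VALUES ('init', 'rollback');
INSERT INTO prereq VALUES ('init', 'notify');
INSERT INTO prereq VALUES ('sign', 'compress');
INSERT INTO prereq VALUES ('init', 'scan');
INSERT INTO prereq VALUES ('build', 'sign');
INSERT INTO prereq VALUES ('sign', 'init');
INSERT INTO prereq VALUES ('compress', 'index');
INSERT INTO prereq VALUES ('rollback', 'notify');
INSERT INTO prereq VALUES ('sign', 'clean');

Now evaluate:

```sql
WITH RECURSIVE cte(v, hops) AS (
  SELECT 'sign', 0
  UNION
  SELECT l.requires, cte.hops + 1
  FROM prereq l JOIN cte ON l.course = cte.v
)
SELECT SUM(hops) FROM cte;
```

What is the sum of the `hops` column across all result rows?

14

Base: (sign, hops=0).
Iteration 1: edges from {sign} -> (clean, hops=1), (compress, hops=1), (init, hops=1).
Iteration 2: edges from {clean,compress,init} -> (index, hops=2), (notify, hops=2), (rollback, hops=2), (scan, hops=2).
Iteration 3: edges from {index,notify,rollback,scan} -> (notify, hops=3).
Iteration 4: no outgoing edges from {notify}; recursion stops.
SUM(hops) = 0 + 1 + 1 + 1 + 2 + 2 + 2 + 2 + 3 = 14.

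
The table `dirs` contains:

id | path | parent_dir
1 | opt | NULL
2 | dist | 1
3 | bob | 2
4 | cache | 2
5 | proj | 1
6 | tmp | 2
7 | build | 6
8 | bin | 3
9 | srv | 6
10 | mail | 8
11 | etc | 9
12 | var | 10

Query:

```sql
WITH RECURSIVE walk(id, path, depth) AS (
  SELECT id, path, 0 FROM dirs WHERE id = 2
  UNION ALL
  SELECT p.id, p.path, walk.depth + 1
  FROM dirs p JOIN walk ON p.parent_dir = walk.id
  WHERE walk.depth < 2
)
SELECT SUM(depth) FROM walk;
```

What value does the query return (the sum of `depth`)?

Base: id=2 (dist) at depth 0.
Iteration 1: rows with parent_dir in {2} -> bob (id 3, depth 1), cache (id 4, depth 1), tmp (id 6, depth 1).
Iteration 2: rows with parent_dir in {3,4,6} -> build (id 7, depth 2), bin (id 8, depth 2), srv (id 9, depth 2).
Iteration 3: depth < 2 fails for all current rows; recursion stops.
SUM(depth) = 0 + 1 + 1 + 1 + 2 + 2 + 2 = 9.

9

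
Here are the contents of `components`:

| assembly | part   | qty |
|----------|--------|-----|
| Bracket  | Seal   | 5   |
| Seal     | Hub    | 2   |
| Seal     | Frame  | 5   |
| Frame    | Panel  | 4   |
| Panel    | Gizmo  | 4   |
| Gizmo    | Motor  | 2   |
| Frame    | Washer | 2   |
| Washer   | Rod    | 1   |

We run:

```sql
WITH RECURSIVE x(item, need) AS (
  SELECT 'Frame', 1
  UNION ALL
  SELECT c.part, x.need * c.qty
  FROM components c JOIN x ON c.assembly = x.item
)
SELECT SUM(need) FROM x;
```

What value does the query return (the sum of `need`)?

Base: (Frame, need=1).
Iteration 1: components of {Frame} -> Panel = 1*4 = 4, Washer = 1*2 = 2.
Iteration 2: components of {Panel,Washer} -> Gizmo = 4*4 = 16, Rod = 2*1 = 2.
Iteration 3: components of {Gizmo,Rod} -> Motor = 16*2 = 32.
Iteration 4: no further components; recursion stops.
SUM(need) = 1 + 4 + 2 + 16 + 2 + 32 = 57.

57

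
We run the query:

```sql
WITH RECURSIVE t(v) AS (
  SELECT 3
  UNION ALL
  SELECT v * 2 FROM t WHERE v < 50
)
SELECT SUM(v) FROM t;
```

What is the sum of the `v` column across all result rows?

Base: v=3.
Iteration 1: 3 < 50 holds -> v = 3 * 2 = 6.
Iteration 2: 6 < 50 holds -> v = 6 * 2 = 12.
Iteration 3: 12 < 50 holds -> v = 12 * 2 = 24.
Iteration 4: 24 < 50 holds -> v = 24 * 2 = 48.
Iteration 5: 48 < 50 holds -> v = 48 * 2 = 96.
Iteration 6: 96 < 50 fails; recursion stops.
SUM(v) = 3 + 6 + 12 + 24 + 48 + 96 = 189.

189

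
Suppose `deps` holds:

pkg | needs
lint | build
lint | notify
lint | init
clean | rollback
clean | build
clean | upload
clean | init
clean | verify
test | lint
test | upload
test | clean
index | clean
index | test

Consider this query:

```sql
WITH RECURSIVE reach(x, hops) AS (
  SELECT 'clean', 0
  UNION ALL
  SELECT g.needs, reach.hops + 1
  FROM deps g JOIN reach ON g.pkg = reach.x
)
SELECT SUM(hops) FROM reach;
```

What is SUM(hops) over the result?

5

Base: (clean, hops=0).
Iteration 1: edges from {clean} -> (build, hops=1), (init, hops=1), (rollback, hops=1), (upload, hops=1), (verify, hops=1).
Iteration 2: no outgoing edges from {build,init,rollback,upload,verify}; recursion stops.
SUM(hops) = 0 + 1 + 1 + 1 + 1 + 1 = 5.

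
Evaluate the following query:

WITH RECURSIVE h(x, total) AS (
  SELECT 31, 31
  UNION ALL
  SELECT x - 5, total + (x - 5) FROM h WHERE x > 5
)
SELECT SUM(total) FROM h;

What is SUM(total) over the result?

588

Base: x=31, total=31.
Iteration 1: 31 > 5 holds -> x = 31 - 5 = 26, total = 31 + 26 = 57.
Iteration 2: 26 > 5 holds -> x = 26 - 5 = 21, total = 57 + 21 = 78.
Iteration 3: 21 > 5 holds -> x = 21 - 5 = 16, total = 78 + 16 = 94.
Iteration 4: 16 > 5 holds -> x = 16 - 5 = 11, total = 94 + 11 = 105.
Iteration 5: 11 > 5 holds -> x = 11 - 5 = 6, total = 105 + 6 = 111.
Iteration 6: 6 > 5 holds -> x = 6 - 5 = 1, total = 111 + 1 = 112.
Iteration 7: 1 > 5 fails; recursion stops.
SUM(total) = 31 + 57 + 78 + 94 + 105 + 111 + 112 = 588.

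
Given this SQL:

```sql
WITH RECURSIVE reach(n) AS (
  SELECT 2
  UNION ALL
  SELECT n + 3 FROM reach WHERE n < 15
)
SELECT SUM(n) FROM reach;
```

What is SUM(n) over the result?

57

Base: n=2.
Iteration 1: 2 < 15 holds -> n = 2 + 3 = 5.
Iteration 2: 5 < 15 holds -> n = 5 + 3 = 8.
Iteration 3: 8 < 15 holds -> n = 8 + 3 = 11.
Iteration 4: 11 < 15 holds -> n = 11 + 3 = 14.
Iteration 5: 14 < 15 holds -> n = 14 + 3 = 17.
Iteration 6: 17 < 15 fails; recursion stops.
SUM(n) = 2 + 5 + 8 + 11 + 14 + 17 = 57.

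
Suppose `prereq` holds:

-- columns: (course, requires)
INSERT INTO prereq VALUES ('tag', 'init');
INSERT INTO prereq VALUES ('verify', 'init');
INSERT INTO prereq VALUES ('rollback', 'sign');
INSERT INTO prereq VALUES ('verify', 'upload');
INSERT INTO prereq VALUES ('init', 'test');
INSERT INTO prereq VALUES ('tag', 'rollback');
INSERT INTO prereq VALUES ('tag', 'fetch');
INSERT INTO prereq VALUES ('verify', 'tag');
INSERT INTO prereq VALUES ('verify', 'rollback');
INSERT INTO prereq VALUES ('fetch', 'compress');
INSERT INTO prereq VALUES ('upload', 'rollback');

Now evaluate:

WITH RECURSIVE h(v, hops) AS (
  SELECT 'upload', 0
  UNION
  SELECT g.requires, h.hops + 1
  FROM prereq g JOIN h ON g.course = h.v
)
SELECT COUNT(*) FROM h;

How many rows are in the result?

Base: (upload, hops=0).
Iteration 1: edges from {upload} -> (rollback, hops=1).
Iteration 2: edges from {rollback} -> (sign, hops=2).
Iteration 3: no outgoing edges from {sign}; recursion stops.
Total rows emitted: 3.

3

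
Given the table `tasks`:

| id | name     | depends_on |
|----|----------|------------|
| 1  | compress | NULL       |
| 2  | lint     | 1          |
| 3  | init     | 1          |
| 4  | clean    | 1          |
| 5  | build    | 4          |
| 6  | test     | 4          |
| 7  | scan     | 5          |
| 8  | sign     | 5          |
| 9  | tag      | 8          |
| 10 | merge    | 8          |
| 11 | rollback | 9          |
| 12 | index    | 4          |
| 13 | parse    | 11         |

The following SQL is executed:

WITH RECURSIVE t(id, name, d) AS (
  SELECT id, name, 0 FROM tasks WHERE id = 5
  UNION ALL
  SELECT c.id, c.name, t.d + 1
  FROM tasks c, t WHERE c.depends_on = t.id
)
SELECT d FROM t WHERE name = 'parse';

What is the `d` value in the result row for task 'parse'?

Base: id=5 (build) at d 0.
Iteration 1: rows with depends_on in {5} -> scan (id 7, d 1), sign (id 8, d 1).
Iteration 2: rows with depends_on in {7,8} -> tag (id 9, d 2), merge (id 10, d 2).
Iteration 3: rows with depends_on in {9,10} -> rollback (id 11, d 3).
Iteration 4: rows with depends_on in {11} -> parse (id 13, d 4).
Iteration 5: no rows with depends_on in {13}; recursion stops.

4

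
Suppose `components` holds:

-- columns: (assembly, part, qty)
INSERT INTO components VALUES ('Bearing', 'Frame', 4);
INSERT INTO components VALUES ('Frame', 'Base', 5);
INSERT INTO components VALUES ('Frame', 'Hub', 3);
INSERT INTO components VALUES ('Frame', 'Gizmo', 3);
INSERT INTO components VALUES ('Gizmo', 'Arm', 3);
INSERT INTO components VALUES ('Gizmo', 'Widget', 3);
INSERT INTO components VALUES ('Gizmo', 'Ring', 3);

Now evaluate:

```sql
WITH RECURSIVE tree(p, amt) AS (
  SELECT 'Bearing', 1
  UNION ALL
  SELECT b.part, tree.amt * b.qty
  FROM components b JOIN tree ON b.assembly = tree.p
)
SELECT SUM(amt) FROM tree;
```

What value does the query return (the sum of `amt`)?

157

Base: (Bearing, amt=1).
Iteration 1: components of {Bearing} -> Frame = 1*4 = 4.
Iteration 2: components of {Frame} -> Base = 4*5 = 20, Gizmo = 4*3 = 12, Hub = 4*3 = 12.
Iteration 3: components of {Base,Gizmo,Hub} -> Arm = 12*3 = 36, Ring = 12*3 = 36, Widget = 12*3 = 36.
Iteration 4: no further components; recursion stops.
SUM(amt) = 1 + 4 + 20 + 12 + 12 + 36 + 36 + 36 = 157.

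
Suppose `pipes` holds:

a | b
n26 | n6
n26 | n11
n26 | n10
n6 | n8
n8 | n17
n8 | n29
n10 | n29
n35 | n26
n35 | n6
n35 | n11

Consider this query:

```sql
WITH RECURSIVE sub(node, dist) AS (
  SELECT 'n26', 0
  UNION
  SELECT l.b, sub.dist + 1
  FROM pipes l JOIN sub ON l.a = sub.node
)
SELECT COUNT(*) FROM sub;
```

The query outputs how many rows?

Base: (n26, dist=0).
Iteration 1: edges from {n26} -> (n10, dist=1), (n11, dist=1), (n6, dist=1).
Iteration 2: edges from {n10,n11,n6} -> (n29, dist=2), (n8, dist=2).
Iteration 3: edges from {n29,n8} -> (n17, dist=3), (n29, dist=3).
Iteration 4: no outgoing edges from {n17,n29}; recursion stops.
Total rows emitted: 8.

8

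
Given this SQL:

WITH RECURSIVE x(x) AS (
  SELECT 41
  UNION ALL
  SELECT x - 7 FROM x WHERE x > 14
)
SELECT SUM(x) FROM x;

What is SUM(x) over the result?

Base: x=41.
Iteration 1: 41 > 14 holds -> x = 41 - 7 = 34.
Iteration 2: 34 > 14 holds -> x = 34 - 7 = 27.
Iteration 3: 27 > 14 holds -> x = 27 - 7 = 20.
Iteration 4: 20 > 14 holds -> x = 20 - 7 = 13.
Iteration 5: 13 > 14 fails; recursion stops.
SUM(x) = 41 + 34 + 27 + 20 + 13 = 135.

135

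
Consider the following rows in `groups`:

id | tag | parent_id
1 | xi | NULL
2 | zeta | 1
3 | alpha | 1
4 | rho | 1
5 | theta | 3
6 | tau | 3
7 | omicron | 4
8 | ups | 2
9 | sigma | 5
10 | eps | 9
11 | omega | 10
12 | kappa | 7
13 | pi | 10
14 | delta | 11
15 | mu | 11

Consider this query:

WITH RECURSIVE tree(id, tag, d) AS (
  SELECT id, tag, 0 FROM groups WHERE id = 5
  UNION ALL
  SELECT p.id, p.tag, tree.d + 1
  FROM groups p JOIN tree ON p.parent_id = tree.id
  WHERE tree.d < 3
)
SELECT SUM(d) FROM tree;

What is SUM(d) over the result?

9

Base: id=5 (theta) at d 0.
Iteration 1: rows with parent_id in {5} -> sigma (id 9, d 1).
Iteration 2: rows with parent_id in {9} -> eps (id 10, d 2).
Iteration 3: rows with parent_id in {10} -> omega (id 11, d 3), pi (id 13, d 3).
Iteration 4: d < 3 fails for all current rows; recursion stops.
SUM(d) = 0 + 1 + 2 + 3 + 3 = 9.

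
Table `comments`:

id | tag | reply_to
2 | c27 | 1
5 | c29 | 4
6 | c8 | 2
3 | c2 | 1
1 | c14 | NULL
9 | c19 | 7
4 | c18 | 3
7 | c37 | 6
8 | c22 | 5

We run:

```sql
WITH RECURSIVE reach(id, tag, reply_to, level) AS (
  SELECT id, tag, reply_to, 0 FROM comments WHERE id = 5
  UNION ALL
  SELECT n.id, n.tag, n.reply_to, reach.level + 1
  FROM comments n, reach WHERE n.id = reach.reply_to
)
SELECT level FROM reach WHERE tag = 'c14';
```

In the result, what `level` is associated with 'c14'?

3

Base: id=5 (c29), reply_to=4, level 0.
Iteration 1: join on id=4 -> c18 (id 4, reply_to=3, level 1).
Iteration 2: join on id=3 -> c2 (id 3, reply_to=1, level 2).
Iteration 3: join on id=1 -> c14 (id 1, reply_to=NULL, level 3).
Iteration 4: reply_to is NULL; no match; recursion stops.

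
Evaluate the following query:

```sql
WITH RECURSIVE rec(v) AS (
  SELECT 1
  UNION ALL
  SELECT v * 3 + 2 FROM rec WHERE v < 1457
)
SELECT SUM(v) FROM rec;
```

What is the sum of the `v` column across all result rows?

2179

Base: v=1.
Iteration 1: 1 < 1457 holds -> v = 1 * 3 + 2 = 5.
Iteration 2: 5 < 1457 holds -> v = 5 * 3 + 2 = 17.
Iteration 3: 17 < 1457 holds -> v = 17 * 3 + 2 = 53.
Iteration 4: 53 < 1457 holds -> v = 53 * 3 + 2 = 161.
Iteration 5: 161 < 1457 holds -> v = 161 * 3 + 2 = 485.
Iteration 6: 485 < 1457 holds -> v = 485 * 3 + 2 = 1457.
Iteration 7: 1457 < 1457 fails; recursion stops.
SUM(v) = 1 + 5 + 17 + 53 + 161 + 485 + 1457 = 2179.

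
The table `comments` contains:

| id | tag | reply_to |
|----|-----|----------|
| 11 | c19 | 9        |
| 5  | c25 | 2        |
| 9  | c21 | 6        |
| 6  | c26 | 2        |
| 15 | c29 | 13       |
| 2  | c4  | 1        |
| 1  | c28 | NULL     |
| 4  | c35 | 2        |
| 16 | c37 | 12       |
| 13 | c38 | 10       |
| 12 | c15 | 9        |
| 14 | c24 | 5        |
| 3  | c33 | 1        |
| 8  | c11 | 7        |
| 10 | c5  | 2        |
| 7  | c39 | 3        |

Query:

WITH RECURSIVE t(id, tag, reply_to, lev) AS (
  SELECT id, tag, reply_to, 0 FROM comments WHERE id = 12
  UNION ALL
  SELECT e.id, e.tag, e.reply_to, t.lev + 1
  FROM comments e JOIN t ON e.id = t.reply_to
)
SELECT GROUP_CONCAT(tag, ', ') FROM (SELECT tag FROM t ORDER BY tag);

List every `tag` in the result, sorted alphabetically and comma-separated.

Base: id=12 (c15), reply_to=9, lev 0.
Iteration 1: join on id=9 -> c21 (id 9, reply_to=6, lev 1).
Iteration 2: join on id=6 -> c26 (id 6, reply_to=2, lev 2).
Iteration 3: join on id=2 -> c4 (id 2, reply_to=1, lev 3).
Iteration 4: join on id=1 -> c28 (id 1, reply_to=NULL, lev 4).
Iteration 5: reply_to is NULL; no match; recursion stops.

c15, c21, c26, c28, c4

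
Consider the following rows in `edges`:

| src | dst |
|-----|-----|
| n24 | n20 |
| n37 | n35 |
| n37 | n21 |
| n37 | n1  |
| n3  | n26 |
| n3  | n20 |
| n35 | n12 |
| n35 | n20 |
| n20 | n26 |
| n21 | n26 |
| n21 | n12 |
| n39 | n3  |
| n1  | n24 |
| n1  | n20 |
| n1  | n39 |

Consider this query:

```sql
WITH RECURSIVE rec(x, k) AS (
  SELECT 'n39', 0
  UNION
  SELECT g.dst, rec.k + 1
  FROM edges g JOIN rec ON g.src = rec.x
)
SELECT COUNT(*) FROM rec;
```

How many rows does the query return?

Base: (n39, k=0).
Iteration 1: edges from {n39} -> (n3, k=1).
Iteration 2: edges from {n3} -> (n20, k=2), (n26, k=2).
Iteration 3: edges from {n20,n26} -> (n26, k=3).
Iteration 4: no outgoing edges from {n26}; recursion stops.
Total rows emitted: 5.

5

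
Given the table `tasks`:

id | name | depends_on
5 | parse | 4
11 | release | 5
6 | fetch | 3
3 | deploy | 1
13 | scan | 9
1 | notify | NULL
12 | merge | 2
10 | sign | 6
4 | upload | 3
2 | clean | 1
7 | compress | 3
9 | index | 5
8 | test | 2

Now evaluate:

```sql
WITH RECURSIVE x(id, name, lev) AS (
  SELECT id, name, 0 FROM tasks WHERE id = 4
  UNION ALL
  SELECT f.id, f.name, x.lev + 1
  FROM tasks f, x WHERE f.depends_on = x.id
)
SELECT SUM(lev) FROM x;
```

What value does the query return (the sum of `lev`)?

8

Base: id=4 (upload) at lev 0.
Iteration 1: rows with depends_on in {4} -> parse (id 5, lev 1).
Iteration 2: rows with depends_on in {5} -> index (id 9, lev 2), release (id 11, lev 2).
Iteration 3: rows with depends_on in {9,11} -> scan (id 13, lev 3).
Iteration 4: no rows with depends_on in {13}; recursion stops.
SUM(lev) = 0 + 1 + 2 + 2 + 3 = 8.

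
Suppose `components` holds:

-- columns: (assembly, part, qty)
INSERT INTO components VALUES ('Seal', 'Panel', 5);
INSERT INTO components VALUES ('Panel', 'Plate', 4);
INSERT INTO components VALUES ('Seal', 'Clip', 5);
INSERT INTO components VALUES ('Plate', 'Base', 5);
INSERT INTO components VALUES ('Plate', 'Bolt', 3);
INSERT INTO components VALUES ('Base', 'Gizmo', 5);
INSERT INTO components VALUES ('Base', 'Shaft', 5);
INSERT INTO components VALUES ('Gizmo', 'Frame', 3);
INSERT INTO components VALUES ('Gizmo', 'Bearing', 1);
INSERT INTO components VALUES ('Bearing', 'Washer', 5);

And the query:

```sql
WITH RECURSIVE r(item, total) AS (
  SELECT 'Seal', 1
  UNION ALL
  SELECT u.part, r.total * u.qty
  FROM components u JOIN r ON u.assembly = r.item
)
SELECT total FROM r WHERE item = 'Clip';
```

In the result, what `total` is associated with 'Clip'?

Base: (Seal, total=1).
Iteration 1: components of {Seal} -> Clip = 1*5 = 5, Panel = 1*5 = 5.
Iteration 2: components of {Clip,Panel} -> Plate = 5*4 = 20.
Iteration 3: components of {Plate} -> Base = 20*5 = 100, Bolt = 20*3 = 60.
Iteration 4: components of {Base,Bolt} -> Gizmo = 100*5 = 500, Shaft = 100*5 = 500.
Iteration 5: components of {Gizmo,Shaft} -> Bearing = 500*1 = 500, Frame = 500*3 = 1500.
Iteration 6: components of {Bearing,Frame} -> Washer = 500*5 = 2500.
Iteration 7: no further components; recursion stops.

5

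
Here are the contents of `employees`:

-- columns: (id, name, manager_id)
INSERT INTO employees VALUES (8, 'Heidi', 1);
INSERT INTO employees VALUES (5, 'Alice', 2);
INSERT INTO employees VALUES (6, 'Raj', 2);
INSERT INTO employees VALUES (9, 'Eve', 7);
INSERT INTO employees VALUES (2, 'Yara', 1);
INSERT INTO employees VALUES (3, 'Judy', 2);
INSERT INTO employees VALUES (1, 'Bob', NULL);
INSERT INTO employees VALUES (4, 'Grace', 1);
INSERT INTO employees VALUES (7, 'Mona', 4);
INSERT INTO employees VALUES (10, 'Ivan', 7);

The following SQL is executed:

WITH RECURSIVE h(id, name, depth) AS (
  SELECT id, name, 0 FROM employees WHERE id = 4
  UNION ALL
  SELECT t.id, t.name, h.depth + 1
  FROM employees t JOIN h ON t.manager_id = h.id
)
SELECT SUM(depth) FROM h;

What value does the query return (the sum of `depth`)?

5

Base: id=4 (Grace) at depth 0.
Iteration 1: rows with manager_id in {4} -> Mona (id 7, depth 1).
Iteration 2: rows with manager_id in {7} -> Eve (id 9, depth 2), Ivan (id 10, depth 2).
Iteration 3: no rows with manager_id in {9,10}; recursion stops.
SUM(depth) = 0 + 1 + 2 + 2 = 5.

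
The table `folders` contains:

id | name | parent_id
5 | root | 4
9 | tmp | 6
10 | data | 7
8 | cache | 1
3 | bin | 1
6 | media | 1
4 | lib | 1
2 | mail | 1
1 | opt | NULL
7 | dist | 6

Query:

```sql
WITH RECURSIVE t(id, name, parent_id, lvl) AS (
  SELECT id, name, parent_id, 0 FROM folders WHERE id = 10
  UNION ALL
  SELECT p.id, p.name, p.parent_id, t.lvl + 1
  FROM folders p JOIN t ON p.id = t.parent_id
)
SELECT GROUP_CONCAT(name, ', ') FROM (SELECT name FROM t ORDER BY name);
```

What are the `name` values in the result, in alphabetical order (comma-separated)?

data, dist, media, opt

Base: id=10 (data), parent_id=7, lvl 0.
Iteration 1: join on id=7 -> dist (id 7, parent_id=6, lvl 1).
Iteration 2: join on id=6 -> media (id 6, parent_id=1, lvl 2).
Iteration 3: join on id=1 -> opt (id 1, parent_id=NULL, lvl 3).
Iteration 4: parent_id is NULL; no match; recursion stops.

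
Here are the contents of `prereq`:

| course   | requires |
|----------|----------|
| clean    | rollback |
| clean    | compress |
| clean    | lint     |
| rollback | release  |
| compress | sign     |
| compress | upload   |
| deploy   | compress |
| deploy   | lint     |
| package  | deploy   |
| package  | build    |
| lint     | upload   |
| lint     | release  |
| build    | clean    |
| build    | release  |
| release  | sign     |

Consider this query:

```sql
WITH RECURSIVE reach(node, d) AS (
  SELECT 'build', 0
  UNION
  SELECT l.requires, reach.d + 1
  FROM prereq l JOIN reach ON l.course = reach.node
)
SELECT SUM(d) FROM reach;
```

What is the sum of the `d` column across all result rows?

Base: (build, d=0).
Iteration 1: edges from {build} -> (clean, d=1), (release, d=1).
Iteration 2: edges from {clean,release} -> (compress, d=2), (lint, d=2), (rollback, d=2), (sign, d=2).
Iteration 3: edges from {compress,lint,rollback,sign} -> (release, d=3), (sign, d=3), (upload, d=3). [UNION drops 2 duplicate row(s)]
Iteration 4: edges from {release,sign,upload} -> (sign, d=4).
Iteration 5: no outgoing edges from {sign}; recursion stops.
SUM(d) = 0 + 1 + 1 + 2 + 2 + 2 + 2 + 3 + 3 + 3 + 4 = 23.

23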